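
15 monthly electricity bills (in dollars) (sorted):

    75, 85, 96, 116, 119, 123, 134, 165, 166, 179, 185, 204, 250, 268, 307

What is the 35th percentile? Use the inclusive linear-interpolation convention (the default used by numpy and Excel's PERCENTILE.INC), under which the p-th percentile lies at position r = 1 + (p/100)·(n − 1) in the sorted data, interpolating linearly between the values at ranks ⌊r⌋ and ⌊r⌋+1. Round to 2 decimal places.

122.60

n = 15.
r = 1 + (35/100)·(15 − 1) = 1 + 4.9 = 5.9.
Rank 5 is 119 and rank 6 is 123.
Interpolate: 119 + 0.9·(123 − 119) = 119 + 0.9·4 = 122.6.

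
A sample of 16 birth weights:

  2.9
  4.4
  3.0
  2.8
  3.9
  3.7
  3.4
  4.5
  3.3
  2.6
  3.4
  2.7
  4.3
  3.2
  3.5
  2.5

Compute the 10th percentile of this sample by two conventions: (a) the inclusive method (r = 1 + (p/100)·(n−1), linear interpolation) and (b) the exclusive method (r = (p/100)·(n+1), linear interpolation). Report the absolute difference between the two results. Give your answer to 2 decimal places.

Sorted: 2.5, 2.6, 2.7, 2.8, 2.9, 3.0, 3.2, 3.3, 3.4, 3.4, 3.5, 3.7, 3.9, 4.3, 4.4, 4.5.
n = 16.
(a) r = 2.5; between ranks 2 (2.6) and 3 (2.7): 2.65.
(b) r = 1.7; between ranks 1 (2.5) and 2 (2.6): 2.57.
|2.65 − 2.57| = 0.08.

0.08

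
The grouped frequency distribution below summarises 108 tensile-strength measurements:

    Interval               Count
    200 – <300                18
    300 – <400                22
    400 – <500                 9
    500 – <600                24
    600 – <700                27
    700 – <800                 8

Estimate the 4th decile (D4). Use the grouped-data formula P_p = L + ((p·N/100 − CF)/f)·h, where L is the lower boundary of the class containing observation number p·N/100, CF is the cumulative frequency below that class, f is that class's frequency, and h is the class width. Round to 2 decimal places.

435.56

N = 108; target position k = 40/100 · 108 = 43.2.
Cumulative frequencies: 18, 40, 49, 73, 100, 108.
Observation 43.2 falls in the class 400 – <500.
L = 400, CF = 40, f = 9, h = 100.
P40 = 400 + ((43.2 − 40)/9)·100 = 400 + 35.5556 = 435.556.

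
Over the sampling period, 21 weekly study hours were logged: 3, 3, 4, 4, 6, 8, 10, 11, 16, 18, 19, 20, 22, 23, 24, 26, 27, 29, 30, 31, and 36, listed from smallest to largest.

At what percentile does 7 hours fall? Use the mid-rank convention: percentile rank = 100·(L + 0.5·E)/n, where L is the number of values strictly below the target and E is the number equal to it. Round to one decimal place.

23.8

Count below 7: L = 5; count equal: E = 0; n = 21.
Percentile rank = 100·(5 + 0.5·0)/21 = 100·5/21 = 23.81.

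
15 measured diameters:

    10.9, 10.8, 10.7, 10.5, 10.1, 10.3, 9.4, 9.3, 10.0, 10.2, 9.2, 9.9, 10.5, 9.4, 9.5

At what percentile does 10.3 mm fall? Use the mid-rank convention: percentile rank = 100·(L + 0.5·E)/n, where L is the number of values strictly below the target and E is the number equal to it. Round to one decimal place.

63.3

Sorted: 9.2, 9.3, 9.4, 9.4, 9.5, 9.9, 10.0, 10.1, 10.2, 10.3, 10.5, 10.5, 10.7, 10.8, 10.9.
Count below 10.3: L = 9; count equal: E = 1; n = 15.
Percentile rank = 100·(9 + 0.5·1)/15 = 100·9.5/15 = 63.33.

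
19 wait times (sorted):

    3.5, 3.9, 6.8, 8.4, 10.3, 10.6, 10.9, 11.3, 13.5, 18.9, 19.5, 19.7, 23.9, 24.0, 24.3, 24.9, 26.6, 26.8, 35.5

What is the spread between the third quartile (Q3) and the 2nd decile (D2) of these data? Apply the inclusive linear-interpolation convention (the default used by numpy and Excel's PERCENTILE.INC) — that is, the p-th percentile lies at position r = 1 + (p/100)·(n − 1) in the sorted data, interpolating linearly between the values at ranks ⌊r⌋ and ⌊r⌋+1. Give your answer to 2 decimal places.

n = 19.
P20: r = 4.6; ranks 4–5 are 8.4, 10.3; interpolating gives 9.54.
P75: r = 14.5; ranks 14–15 are 24.0, 24.3; interpolating gives 24.15.
Difference: 24.15 − 9.54 = 14.61.

14.61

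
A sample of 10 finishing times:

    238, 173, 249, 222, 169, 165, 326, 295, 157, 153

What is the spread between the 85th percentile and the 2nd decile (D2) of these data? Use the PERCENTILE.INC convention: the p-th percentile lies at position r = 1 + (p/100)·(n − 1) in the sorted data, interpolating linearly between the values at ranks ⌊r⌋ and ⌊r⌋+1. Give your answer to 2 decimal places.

115.50

Sorted: 153, 157, 165, 169, 173, 222, 238, 249, 295, 326.
n = 10.
P20: r = 2.8; ranks 2–3 are 157, 165; interpolating gives 163.4.
P85: r = 8.65; ranks 8–9 are 249, 295; interpolating gives 278.9.
Difference: 278.9 − 163.4 = 115.5.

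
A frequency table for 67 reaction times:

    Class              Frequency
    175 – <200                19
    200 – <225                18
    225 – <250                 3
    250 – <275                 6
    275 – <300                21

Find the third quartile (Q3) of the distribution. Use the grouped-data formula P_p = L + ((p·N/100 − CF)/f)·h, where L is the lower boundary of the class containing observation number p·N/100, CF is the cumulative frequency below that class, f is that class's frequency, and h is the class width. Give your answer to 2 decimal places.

N = 67; target position k = 75/100 · 67 = 50.25.
Cumulative frequencies: 19, 37, 40, 46, 67.
Observation 50.25 falls in the class 275 – <300.
L = 275, CF = 46, f = 21, h = 25.
P75 = 275 + ((50.25 − 46)/21)·25 = 275 + 5.05952 = 280.06.

280.06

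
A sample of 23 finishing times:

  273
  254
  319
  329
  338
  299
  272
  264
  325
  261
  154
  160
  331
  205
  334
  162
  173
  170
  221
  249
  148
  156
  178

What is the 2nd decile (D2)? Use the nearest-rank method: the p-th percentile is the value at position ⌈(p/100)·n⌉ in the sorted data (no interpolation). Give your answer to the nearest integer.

Sorted: 148, 154, 156, 160, 162, 170, 173, 178, 205, 221, 249, 254, 261, 264, 272, 273, 299, 319, 325, 329, 331, 334, 338.
n = 23.
Position = ⌈20/100 · 23⌉ = ⌈4.6⌉ = 5.
The value at rank 5 is 162.

162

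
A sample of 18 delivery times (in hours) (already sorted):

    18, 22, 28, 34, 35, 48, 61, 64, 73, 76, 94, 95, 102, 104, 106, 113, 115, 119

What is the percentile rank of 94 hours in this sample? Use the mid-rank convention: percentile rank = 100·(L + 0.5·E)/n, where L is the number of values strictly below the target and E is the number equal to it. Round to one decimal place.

58.3

Count below 94: L = 10; count equal: E = 1; n = 18.
Percentile rank = 100·(10 + 0.5·1)/18 = 100·10.5/18 = 58.33.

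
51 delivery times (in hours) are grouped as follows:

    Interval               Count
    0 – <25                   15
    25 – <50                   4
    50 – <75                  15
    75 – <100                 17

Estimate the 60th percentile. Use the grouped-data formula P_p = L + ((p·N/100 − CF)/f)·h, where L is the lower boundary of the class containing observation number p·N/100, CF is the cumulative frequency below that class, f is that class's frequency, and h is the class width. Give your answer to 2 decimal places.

69.33

N = 51; target position k = 60/100 · 51 = 30.6.
Cumulative frequencies: 15, 19, 34, 51.
Observation 30.6 falls in the class 50 – <75.
L = 50, CF = 19, f = 15, h = 25.
P60 = 50 + ((30.6 − 19)/15)·25 = 50 + 19.3333 = 69.3333.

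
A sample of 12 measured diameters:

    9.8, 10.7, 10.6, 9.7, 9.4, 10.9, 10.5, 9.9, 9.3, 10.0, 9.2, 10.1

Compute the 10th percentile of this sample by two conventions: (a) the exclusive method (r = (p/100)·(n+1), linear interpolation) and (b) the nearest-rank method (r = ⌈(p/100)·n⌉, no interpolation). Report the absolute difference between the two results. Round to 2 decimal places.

Sorted: 9.2, 9.3, 9.4, 9.7, 9.8, 9.9, 10.0, 10.1, 10.5, 10.6, 10.7, 10.9.
n = 12.
(a) r = 1.3; between ranks 1 (9.2) and 2 (9.3): 9.23.
(b) the nearest-rank method: rank 2 → 9.3.
|9.23 − 9.3| = 0.07.

0.07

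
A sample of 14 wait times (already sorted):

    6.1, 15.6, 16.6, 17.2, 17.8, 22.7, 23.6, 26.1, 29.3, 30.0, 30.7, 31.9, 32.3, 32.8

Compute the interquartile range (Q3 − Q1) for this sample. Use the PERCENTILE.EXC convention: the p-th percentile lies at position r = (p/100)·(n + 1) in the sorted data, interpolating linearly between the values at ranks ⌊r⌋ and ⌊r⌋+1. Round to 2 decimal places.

n = 14.
P25: r = 3.75; ranks 3–4 are 16.6, 17.2; interpolating gives 17.05.
P75: r = 11.25; ranks 11–12 are 30.7, 31.9; interpolating gives 31.
Difference: 31 − 17.05 = 13.95.

13.95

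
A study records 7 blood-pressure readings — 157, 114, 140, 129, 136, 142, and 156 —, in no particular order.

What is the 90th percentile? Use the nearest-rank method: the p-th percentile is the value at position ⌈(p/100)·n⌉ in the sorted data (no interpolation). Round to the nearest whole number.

157

Sorted: 114, 129, 136, 140, 142, 156, 157.
n = 7.
Position = ⌈90/100 · 7⌉ = ⌈6.3⌉ = 7.
The value at rank 7 is 157.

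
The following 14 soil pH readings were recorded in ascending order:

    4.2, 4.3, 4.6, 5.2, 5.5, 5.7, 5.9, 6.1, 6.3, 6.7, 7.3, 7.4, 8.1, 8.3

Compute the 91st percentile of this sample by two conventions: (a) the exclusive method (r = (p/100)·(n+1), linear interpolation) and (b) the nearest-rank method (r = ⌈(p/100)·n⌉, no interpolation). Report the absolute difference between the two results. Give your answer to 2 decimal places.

0.13

n = 14.
(a) r = 13.65; between ranks 13 (8.1) and 14 (8.3): 8.23.
(b) the nearest-rank method: rank 13 → 8.1.
|8.23 − 8.1| = 0.13.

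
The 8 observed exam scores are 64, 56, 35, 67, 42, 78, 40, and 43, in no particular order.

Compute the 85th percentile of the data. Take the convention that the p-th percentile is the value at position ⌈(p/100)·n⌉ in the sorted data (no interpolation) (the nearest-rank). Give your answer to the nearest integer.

Sorted: 35, 40, 42, 43, 56, 64, 67, 78.
n = 8.
Position = ⌈85/100 · 8⌉ = ⌈6.8⌉ = 7.
The value at rank 7 is 67.

67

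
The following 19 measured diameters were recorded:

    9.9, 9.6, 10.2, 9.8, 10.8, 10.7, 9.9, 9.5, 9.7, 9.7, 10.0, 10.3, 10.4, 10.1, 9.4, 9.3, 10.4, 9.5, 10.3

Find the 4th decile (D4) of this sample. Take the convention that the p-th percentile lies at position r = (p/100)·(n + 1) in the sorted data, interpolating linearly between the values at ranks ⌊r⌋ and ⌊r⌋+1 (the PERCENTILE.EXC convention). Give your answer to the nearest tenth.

9.8

Sorted: 9.3, 9.4, 9.5, 9.5, 9.6, 9.7, 9.7, 9.8, 9.9, 9.9, 10.0, 10.1, 10.2, 10.3, 10.3, 10.4, 10.4, 10.7, 10.8.
n = 19.
r = (40/100)·(19 + 1) = 8.
r is an integer, so P40 is the value at rank 8: 9.8.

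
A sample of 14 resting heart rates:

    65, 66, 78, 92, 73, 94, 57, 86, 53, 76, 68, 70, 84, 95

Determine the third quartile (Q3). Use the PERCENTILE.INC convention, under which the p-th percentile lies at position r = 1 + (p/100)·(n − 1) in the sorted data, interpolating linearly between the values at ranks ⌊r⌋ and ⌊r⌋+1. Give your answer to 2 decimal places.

Sorted: 53, 57, 65, 66, 68, 70, 73, 76, 78, 84, 86, 92, 94, 95.
n = 14.
r = 1 + (75/100)·(14 − 1) = 1 + 9.75 = 10.75.
Rank 10 is 84 and rank 11 is 86.
Interpolate: 84 + 0.75·(86 − 84) = 84 + 0.75·2 = 85.5.

85.50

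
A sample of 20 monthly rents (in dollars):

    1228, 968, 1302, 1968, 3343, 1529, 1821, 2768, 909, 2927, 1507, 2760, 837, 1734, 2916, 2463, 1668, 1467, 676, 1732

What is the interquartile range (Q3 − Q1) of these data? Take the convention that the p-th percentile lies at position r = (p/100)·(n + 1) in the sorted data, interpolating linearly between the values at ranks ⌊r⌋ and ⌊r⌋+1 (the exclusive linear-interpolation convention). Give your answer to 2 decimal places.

1439.25

Sorted: 676, 837, 909, 968, 1228, 1302, 1467, 1507, 1529, 1668, 1732, 1734, 1821, 1968, 2463, 2760, 2768, 2916, 2927, 3343.
n = 20.
P25: r = 5.25; ranks 5–6 are 1228, 1302; interpolating gives 1246.5.
P75: r = 15.75; ranks 15–16 are 2463, 2760; interpolating gives 2685.75.
Difference: 2685.75 − 1246.5 = 1439.25.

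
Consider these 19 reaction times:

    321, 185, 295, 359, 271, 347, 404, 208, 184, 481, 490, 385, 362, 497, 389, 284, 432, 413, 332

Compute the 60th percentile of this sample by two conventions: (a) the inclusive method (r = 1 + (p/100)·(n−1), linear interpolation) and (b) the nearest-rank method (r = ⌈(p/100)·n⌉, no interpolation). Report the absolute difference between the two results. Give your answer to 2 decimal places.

4.60

Sorted: 184, 185, 208, 271, 284, 295, 321, 332, 347, 359, 362, 385, 389, 404, 413, 432, 481, 490, 497.
n = 19.
(a) r = 11.8; between ranks 11 (362) and 12 (385): 380.4.
(b) the nearest-rank method: rank 12 → 385.
|380.4 − 385| = 4.6.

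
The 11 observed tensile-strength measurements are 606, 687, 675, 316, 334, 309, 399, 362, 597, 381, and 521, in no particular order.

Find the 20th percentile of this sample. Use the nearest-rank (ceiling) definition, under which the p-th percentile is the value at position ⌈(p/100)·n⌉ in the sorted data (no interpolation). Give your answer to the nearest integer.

334

Sorted: 309, 316, 334, 362, 381, 399, 521, 597, 606, 675, 687.
n = 11.
Position = ⌈20/100 · 11⌉ = ⌈2.2⌉ = 3.
The value at rank 3 is 334.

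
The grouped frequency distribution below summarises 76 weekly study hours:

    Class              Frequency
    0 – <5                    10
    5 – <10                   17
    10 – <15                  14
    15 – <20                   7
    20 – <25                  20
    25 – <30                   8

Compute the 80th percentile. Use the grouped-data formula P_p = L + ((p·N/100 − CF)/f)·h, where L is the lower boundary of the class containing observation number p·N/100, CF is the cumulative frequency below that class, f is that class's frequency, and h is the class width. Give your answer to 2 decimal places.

23.20

N = 76; target position k = 80/100 · 76 = 60.8.
Cumulative frequencies: 10, 27, 41, 48, 68, 76.
Observation 60.8 falls in the class 20 – <25.
L = 20, CF = 48, f = 20, h = 5.
P80 = 20 + ((60.8 − 48)/20)·5 = 20 + 3.2 = 23.2.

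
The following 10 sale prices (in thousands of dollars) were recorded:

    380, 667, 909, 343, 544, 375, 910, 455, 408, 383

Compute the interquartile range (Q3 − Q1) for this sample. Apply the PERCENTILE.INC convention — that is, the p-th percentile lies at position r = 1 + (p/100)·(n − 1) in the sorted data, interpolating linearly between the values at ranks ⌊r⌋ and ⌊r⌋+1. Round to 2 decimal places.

Sorted: 343, 375, 380, 383, 408, 455, 544, 667, 909, 910.
n = 10.
P25: r = 3.25; ranks 3–4 are 380, 383; interpolating gives 380.75.
P75: r = 7.75; ranks 7–8 are 544, 667; interpolating gives 636.25.
Difference: 636.25 − 380.75 = 255.5.

255.50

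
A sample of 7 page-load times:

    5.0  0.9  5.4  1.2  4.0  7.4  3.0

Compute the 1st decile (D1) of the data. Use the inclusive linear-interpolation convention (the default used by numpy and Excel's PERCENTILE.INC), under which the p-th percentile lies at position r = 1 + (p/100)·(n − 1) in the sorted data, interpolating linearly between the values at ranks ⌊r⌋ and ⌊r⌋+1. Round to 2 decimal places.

Sorted: 0.9, 1.2, 3.0, 4.0, 5.0, 5.4, 7.4.
n = 7.
r = 1 + (10/100)·(7 − 1) = 1 + 0.6 = 1.6.
Rank 1 is 0.9 and rank 2 is 1.2.
Interpolate: 0.9 + 0.6·(1.2 − 0.9) = 0.9 + 0.6·0.3 = 1.08.

1.08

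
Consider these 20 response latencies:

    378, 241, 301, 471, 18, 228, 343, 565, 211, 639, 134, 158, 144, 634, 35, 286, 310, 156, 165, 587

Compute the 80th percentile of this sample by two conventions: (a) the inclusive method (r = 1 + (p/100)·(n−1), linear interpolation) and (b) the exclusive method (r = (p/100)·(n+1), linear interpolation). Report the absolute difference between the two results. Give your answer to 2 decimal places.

Sorted: 18, 35, 134, 144, 156, 158, 165, 211, 228, 241, 286, 301, 310, 343, 378, 471, 565, 587, 634, 639.
n = 20.
(a) r = 16.2; between ranks 16 (471) and 17 (565): 489.8.
(b) r = 16.8; between ranks 16 (471) and 17 (565): 546.2.
|489.8 − 546.2| = 56.4.

56.40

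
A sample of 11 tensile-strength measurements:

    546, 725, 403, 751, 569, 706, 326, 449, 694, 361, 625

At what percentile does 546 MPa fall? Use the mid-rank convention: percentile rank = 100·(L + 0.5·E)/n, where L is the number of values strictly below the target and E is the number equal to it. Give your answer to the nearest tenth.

Sorted: 326, 361, 403, 449, 546, 569, 625, 694, 706, 725, 751.
Count below 546: L = 4; count equal: E = 1; n = 11.
Percentile rank = 100·(4 + 0.5·1)/11 = 100·4.5/11 = 40.91.

40.9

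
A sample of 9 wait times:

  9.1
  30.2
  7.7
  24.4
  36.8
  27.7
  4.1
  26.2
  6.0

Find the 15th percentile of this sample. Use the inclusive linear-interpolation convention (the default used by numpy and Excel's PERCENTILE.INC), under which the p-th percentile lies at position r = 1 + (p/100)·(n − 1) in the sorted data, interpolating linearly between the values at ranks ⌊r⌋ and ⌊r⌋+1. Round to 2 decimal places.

6.34

Sorted: 4.1, 6.0, 7.7, 9.1, 24.4, 26.2, 27.7, 30.2, 36.8.
n = 9.
r = 1 + (15/100)·(9 − 1) = 1 + 1.2 = 2.2.
Rank 2 is 6.0 and rank 3 is 7.7.
Interpolate: 6.0 + 0.2·(7.7 − 6.0) = 6.0 + 0.2·1.7 = 6.34.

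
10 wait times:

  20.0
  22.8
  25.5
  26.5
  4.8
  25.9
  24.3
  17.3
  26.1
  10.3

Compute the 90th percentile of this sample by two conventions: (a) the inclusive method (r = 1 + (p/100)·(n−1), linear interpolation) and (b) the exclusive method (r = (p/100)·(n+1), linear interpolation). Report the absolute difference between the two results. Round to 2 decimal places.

Sorted: 4.8, 10.3, 17.3, 20.0, 22.8, 24.3, 25.5, 25.9, 26.1, 26.5.
n = 10.
(a) r = 9.1; between ranks 9 (26.1) and 10 (26.5): 26.14.
(b) r = 9.9; between ranks 9 (26.1) and 10 (26.5): 26.46.
|26.14 − 26.46| = 0.32.

0.32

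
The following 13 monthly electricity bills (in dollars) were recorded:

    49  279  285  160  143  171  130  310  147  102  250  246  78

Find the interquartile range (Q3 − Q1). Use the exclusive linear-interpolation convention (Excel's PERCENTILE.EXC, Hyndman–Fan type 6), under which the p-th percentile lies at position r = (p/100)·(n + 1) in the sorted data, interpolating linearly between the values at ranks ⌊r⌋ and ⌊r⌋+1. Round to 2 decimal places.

Sorted: 49, 78, 102, 130, 143, 147, 160, 171, 246, 250, 279, 285, 310.
n = 13.
P25: r = 3.5; ranks 3–4 are 102, 130; interpolating gives 116.
P75: r = 10.5; ranks 10–11 are 250, 279; interpolating gives 264.5.
Difference: 264.5 − 116 = 148.5.

148.50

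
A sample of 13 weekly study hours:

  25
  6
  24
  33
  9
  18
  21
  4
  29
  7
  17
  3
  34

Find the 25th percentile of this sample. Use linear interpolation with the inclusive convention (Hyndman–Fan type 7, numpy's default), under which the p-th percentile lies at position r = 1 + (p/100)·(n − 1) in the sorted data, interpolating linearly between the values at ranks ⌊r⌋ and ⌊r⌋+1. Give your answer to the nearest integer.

Sorted: 3, 4, 6, 7, 9, 17, 18, 21, 24, 25, 29, 33, 34.
n = 13.
r = 1 + (25/100)·(13 − 1) = 1 + 3 = 4.
r is an integer, so P25 is the value at rank 4: 7.

7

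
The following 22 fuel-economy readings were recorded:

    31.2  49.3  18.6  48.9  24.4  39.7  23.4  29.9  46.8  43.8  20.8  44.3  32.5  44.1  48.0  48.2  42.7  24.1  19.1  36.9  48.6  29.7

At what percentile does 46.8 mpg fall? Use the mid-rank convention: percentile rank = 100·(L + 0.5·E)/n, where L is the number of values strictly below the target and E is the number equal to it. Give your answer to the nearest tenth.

Sorted: 18.6, 19.1, 20.8, 23.4, 24.1, 24.4, 29.7, 29.9, 31.2, 32.5, 36.9, 39.7, 42.7, 43.8, 44.1, 44.3, 46.8, 48.0, 48.2, 48.6, 48.9, 49.3.
Count below 46.8: L = 16; count equal: E = 1; n = 22.
Percentile rank = 100·(16 + 0.5·1)/22 = 100·16.5/22 = 75.

75.0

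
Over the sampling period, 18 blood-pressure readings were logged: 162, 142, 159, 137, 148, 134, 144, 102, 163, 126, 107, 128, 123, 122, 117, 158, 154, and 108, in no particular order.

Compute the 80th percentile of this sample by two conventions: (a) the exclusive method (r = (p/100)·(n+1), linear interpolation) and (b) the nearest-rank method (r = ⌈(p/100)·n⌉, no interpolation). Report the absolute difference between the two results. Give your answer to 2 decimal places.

0.20

Sorted: 102, 107, 108, 117, 122, 123, 126, 128, 134, 137, 142, 144, 148, 154, 158, 159, 162, 163.
n = 18.
(a) r = 15.2; between ranks 15 (158) and 16 (159): 158.2.
(b) the nearest-rank method: rank 15 → 158.
|158.2 − 158| = 0.2.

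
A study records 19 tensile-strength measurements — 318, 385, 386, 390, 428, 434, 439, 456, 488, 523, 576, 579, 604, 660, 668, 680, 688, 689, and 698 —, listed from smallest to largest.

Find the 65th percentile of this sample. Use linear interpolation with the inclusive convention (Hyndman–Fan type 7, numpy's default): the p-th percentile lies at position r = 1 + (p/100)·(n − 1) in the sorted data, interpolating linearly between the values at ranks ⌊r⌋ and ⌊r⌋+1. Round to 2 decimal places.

n = 19.
r = 1 + (65/100)·(19 − 1) = 1 + 11.7 = 12.7.
Rank 12 is 579 and rank 13 is 604.
Interpolate: 579 + 0.7·(604 − 579) = 579 + 0.7·25 = 596.5.

596.50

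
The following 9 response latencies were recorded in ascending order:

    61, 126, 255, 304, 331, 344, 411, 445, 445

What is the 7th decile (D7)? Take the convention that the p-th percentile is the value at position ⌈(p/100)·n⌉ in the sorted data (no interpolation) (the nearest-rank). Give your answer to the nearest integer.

n = 9.
Position = ⌈70/100 · 9⌉ = ⌈6.3⌉ = 7.
The value at rank 7 is 411.

411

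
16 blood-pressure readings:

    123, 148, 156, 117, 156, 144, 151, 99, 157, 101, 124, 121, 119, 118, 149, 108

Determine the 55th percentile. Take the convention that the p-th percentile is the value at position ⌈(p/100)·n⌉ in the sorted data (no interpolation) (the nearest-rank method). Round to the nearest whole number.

Sorted: 99, 101, 108, 117, 118, 119, 121, 123, 124, 144, 148, 149, 151, 156, 156, 157.
n = 16.
Position = ⌈55/100 · 16⌉ = ⌈8.8⌉ = 9.
The value at rank 9 is 124.

124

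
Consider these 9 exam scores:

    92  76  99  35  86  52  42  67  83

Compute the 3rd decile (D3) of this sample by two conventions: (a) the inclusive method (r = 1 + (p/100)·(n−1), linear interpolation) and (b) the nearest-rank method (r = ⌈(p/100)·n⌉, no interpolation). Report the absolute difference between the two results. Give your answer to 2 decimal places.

Sorted: 35, 42, 52, 67, 76, 83, 86, 92, 99.
n = 9.
(a) r = 3.4; between ranks 3 (52) and 4 (67): 58.
(b) the nearest-rank method: rank 3 → 52.
|58 − 52| = 6.

6.00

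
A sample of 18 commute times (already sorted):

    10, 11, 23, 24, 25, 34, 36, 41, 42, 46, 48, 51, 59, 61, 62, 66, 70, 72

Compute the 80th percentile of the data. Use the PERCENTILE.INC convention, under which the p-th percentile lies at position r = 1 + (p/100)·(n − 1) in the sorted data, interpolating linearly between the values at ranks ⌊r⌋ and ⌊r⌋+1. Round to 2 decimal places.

61.60

n = 18.
r = 1 + (80/100)·(18 − 1) = 1 + 13.6 = 14.6.
Rank 14 is 61 and rank 15 is 62.
Interpolate: 61 + 0.6·(62 − 61) = 61 + 0.6·1 = 61.6.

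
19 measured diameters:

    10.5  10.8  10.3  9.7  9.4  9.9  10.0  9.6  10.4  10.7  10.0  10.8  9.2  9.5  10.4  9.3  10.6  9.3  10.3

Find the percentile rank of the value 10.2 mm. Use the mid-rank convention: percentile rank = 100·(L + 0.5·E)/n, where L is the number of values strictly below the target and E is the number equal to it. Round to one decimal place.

Sorted: 9.2, 9.3, 9.3, 9.4, 9.5, 9.6, 9.7, 9.9, 10.0, 10.0, 10.3, 10.3, 10.4, 10.4, 10.5, 10.6, 10.7, 10.8, 10.8.
Count below 10.2: L = 10; count equal: E = 0; n = 19.
Percentile rank = 100·(10 + 0.5·0)/19 = 100·10/19 = 52.63.

52.6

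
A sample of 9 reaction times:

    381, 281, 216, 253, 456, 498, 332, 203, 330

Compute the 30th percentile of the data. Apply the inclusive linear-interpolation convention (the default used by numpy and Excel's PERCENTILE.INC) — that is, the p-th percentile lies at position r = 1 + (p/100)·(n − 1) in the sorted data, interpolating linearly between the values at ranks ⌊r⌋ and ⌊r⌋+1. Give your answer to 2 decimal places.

264.20

Sorted: 203, 216, 253, 281, 330, 332, 381, 456, 498.
n = 9.
r = 1 + (30/100)·(9 − 1) = 1 + 2.4 = 3.4.
Rank 3 is 253 and rank 4 is 281.
Interpolate: 253 + 0.4·(281 − 253) = 253 + 0.4·28 = 264.2.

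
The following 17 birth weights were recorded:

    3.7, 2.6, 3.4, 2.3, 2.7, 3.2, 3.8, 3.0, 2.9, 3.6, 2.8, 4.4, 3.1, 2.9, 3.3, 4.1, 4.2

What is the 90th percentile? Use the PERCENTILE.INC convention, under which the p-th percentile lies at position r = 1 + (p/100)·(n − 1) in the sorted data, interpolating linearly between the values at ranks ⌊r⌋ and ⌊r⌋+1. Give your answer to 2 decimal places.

Sorted: 2.3, 2.6, 2.7, 2.8, 2.9, 2.9, 3.0, 3.1, 3.2, 3.3, 3.4, 3.6, 3.7, 3.8, 4.1, 4.2, 4.4.
n = 17.
r = 1 + (90/100)·(17 − 1) = 1 + 14.4 = 15.4.
Rank 15 is 4.1 and rank 16 is 4.2.
Interpolate: 4.1 + 0.4·(4.2 − 4.1) = 4.1 + 0.4·0.1 = 4.14.

4.14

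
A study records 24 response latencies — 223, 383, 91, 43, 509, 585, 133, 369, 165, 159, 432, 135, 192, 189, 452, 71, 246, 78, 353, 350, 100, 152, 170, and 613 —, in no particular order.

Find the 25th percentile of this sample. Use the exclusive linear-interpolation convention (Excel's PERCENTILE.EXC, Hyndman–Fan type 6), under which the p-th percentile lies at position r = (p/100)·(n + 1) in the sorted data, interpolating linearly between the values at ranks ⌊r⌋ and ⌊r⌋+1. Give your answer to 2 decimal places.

Sorted: 43, 71, 78, 91, 100, 133, 135, 152, 159, 165, 170, 189, 192, 223, 246, 350, 353, 369, 383, 432, 452, 509, 585, 613.
n = 24.
r = (25/100)·(24 + 1) = 6.25.
Rank 6 is 133 and rank 7 is 135.
Interpolate: 133 + 0.25·(135 − 133) = 133 + 0.25·2 = 133.5.

133.50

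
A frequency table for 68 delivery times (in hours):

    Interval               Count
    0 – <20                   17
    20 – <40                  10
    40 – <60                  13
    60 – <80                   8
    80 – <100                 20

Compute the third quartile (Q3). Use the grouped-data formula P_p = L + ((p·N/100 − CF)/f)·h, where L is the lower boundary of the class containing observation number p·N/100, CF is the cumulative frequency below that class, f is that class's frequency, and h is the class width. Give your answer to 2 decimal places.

N = 68; target position k = 75/100 · 68 = 51.
Cumulative frequencies: 17, 27, 40, 48, 68.
Observation 51 falls in the class 80 – <100.
L = 80, CF = 48, f = 20, h = 20.
P75 = 80 + ((51 − 48)/20)·20 = 80 + 3 = 83.

83.00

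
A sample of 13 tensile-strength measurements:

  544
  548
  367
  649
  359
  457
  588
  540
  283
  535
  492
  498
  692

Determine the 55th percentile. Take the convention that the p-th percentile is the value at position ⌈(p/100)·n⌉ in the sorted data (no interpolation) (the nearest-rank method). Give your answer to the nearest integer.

540

Sorted: 283, 359, 367, 457, 492, 498, 535, 540, 544, 548, 588, 649, 692.
n = 13.
Position = ⌈55/100 · 13⌉ = ⌈7.15⌉ = 8.
The value at rank 8 is 540.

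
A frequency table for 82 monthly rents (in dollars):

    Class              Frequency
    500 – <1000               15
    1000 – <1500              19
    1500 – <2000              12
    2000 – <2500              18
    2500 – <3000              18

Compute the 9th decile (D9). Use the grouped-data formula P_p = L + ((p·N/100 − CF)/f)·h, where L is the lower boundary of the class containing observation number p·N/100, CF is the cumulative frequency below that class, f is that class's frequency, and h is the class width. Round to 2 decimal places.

2772.22

N = 82; target position k = 90/100 · 82 = 73.8.
Cumulative frequencies: 15, 34, 46, 64, 82.
Observation 73.8 falls in the class 2500 – <3000.
L = 2500, CF = 64, f = 18, h = 500.
P90 = 2500 + ((73.8 − 64)/18)·500 = 2500 + 272.222 = 2772.22.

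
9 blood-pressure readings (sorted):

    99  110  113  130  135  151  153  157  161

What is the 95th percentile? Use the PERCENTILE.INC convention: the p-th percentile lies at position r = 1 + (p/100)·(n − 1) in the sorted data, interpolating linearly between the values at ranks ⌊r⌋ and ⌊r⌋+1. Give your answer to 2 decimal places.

n = 9.
r = 1 + (95/100)·(9 − 1) = 1 + 7.6 = 8.6.
Rank 8 is 157 and rank 9 is 161.
Interpolate: 157 + 0.6·(161 − 157) = 157 + 0.6·4 = 159.4.

159.40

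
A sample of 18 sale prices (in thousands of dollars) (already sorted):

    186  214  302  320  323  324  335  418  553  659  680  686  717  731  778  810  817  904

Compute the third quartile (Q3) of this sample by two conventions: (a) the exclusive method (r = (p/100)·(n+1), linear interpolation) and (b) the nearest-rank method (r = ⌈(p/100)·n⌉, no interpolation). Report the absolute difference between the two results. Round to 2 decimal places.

11.75

n = 18.
(a) r = 14.25; between ranks 14 (731) and 15 (778): 742.75.
(b) the nearest-rank method: rank 14 → 731.
|742.75 − 731| = 11.75.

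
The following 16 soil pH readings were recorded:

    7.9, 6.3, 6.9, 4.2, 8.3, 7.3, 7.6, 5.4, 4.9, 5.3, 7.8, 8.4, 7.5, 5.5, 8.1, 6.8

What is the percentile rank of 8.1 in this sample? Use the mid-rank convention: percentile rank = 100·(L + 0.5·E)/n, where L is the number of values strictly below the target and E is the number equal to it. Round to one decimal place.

Sorted: 4.2, 4.9, 5.3, 5.4, 5.5, 6.3, 6.8, 6.9, 7.3, 7.5, 7.6, 7.8, 7.9, 8.1, 8.3, 8.4.
Count below 8.1: L = 13; count equal: E = 1; n = 16.
Percentile rank = 100·(13 + 0.5·1)/16 = 100·13.5/16 = 84.38.

84.4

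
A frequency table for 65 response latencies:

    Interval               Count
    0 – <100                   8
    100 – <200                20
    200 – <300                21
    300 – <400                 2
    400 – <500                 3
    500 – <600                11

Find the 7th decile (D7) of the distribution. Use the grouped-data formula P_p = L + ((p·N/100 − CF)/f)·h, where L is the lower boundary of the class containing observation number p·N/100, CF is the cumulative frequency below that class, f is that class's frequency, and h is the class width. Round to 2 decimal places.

283.33

N = 65; target position k = 70/100 · 65 = 45.5.
Cumulative frequencies: 8, 28, 49, 51, 54, 65.
Observation 45.5 falls in the class 200 – <300.
L = 200, CF = 28, f = 21, h = 100.
P70 = 200 + ((45.5 − 28)/21)·100 = 200 + 83.3333 = 283.333.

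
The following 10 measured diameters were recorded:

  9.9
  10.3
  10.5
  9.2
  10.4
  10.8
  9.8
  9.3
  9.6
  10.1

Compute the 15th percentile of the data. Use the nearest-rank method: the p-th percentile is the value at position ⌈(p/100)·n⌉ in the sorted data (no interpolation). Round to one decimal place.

Sorted: 9.2, 9.3, 9.6, 9.8, 9.9, 10.1, 10.3, 10.4, 10.5, 10.8.
n = 10.
Position = ⌈15/100 · 10⌉ = ⌈1.5⌉ = 2.
The value at rank 2 is 9.3.

9.3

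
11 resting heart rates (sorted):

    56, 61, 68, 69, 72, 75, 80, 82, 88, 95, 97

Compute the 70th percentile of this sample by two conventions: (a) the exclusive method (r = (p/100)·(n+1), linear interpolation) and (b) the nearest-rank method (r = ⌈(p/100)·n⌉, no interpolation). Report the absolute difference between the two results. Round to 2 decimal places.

n = 11.
(a) r = 8.4; between ranks 8 (82) and 9 (88): 84.4.
(b) the nearest-rank method: rank 8 → 82.
|84.4 − 82| = 2.4.

2.40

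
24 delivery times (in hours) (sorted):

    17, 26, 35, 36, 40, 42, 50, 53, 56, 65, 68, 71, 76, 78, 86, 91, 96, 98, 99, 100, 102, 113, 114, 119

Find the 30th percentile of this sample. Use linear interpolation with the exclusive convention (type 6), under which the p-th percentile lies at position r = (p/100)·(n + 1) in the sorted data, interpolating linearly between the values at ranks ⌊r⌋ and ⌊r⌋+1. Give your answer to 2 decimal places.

n = 24.
r = (30/100)·(24 + 1) = 7.5.
Rank 7 is 50 and rank 8 is 53.
Interpolate: 50 + 0.5·(53 − 50) = 50 + 0.5·3 = 51.5.

51.50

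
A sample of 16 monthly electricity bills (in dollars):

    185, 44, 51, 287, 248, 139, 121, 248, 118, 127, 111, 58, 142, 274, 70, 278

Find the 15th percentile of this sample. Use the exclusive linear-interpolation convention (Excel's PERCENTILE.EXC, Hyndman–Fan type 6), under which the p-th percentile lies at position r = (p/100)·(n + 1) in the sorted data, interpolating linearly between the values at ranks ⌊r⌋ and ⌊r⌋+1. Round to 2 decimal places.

Sorted: 44, 51, 58, 70, 111, 118, 121, 127, 139, 142, 185, 248, 248, 274, 278, 287.
n = 16.
r = (15/100)·(16 + 1) = 2.55.
Rank 2 is 51 and rank 3 is 58.
Interpolate: 51 + 0.55·(58 − 51) = 51 + 0.55·7 = 54.85.

54.85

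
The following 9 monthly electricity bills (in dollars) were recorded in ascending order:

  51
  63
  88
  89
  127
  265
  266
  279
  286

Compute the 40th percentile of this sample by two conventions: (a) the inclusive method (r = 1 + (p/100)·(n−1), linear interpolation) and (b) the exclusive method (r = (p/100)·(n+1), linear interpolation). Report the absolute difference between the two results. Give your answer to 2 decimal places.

n = 9.
(a) r = 4.2; between ranks 4 (89) and 5 (127): 96.6.
(b) r = 4 → value at rank 4 = 89.
|96.6 − 89| = 7.6.

7.60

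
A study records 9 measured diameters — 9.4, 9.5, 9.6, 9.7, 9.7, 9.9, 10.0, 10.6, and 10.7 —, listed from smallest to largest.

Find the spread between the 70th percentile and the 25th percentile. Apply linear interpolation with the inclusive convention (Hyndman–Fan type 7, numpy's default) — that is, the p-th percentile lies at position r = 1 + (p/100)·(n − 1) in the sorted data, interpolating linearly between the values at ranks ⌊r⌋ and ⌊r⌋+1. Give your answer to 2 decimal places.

n = 9.
P25: r = 3 (integer) → 9.6.
P70: r = 6.6; ranks 6–7 are 9.9, 10.0; interpolating gives 9.96.
Difference: 9.96 − 9.6 = 0.36.

0.36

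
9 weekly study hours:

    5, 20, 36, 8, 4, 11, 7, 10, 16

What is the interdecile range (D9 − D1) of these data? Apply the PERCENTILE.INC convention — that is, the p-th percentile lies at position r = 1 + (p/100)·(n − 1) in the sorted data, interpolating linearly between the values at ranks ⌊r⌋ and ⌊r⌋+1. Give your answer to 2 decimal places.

Sorted: 4, 5, 7, 8, 10, 11, 16, 20, 36.
n = 9.
P10: r = 1.8; ranks 1–2 are 4, 5; interpolating gives 4.8.
P90: r = 8.2; ranks 8–9 are 20, 36; interpolating gives 23.2.
Difference: 23.2 − 4.8 = 18.4.

18.40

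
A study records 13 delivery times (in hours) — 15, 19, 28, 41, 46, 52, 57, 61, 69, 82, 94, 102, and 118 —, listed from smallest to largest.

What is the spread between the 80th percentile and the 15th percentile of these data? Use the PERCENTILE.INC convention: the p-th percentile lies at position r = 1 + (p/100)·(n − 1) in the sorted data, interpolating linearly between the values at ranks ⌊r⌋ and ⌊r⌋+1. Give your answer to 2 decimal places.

n = 13.
P15: r = 2.8; ranks 2–3 are 19, 28; interpolating gives 26.2.
P80: r = 10.6; ranks 10–11 are 82, 94; interpolating gives 89.2.
Difference: 89.2 − 26.2 = 63.

63.00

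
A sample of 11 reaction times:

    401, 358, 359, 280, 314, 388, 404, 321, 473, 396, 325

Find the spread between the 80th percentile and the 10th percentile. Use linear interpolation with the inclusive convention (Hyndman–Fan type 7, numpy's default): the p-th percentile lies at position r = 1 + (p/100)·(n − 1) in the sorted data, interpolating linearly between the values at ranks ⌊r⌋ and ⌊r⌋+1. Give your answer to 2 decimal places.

87.00

Sorted: 280, 314, 321, 325, 358, 359, 388, 396, 401, 404, 473.
n = 11.
P10: r = 2 (integer) → 314.
P80: r = 9 (integer) → 401.
Difference: 401 − 314 = 87.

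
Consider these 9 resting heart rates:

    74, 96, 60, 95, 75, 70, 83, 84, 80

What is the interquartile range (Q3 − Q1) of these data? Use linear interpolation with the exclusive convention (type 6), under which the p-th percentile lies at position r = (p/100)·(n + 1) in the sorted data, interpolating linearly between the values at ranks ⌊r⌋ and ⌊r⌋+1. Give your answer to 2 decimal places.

Sorted: 60, 70, 74, 75, 80, 83, 84, 95, 96.
n = 9.
P25: r = 2.5; ranks 2–3 are 70, 74; interpolating gives 72.
P75: r = 7.5; ranks 7–8 are 84, 95; interpolating gives 89.5.
Difference: 89.5 − 72 = 17.5.

17.50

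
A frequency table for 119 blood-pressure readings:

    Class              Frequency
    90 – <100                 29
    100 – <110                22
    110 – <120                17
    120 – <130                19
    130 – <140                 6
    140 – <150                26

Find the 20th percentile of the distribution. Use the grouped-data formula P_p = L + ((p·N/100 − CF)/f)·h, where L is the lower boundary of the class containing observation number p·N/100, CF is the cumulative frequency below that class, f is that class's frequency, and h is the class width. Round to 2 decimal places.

98.21

N = 119; target position k = 20/100 · 119 = 23.8.
Cumulative frequencies: 29, 51, 68, 87, 93, 119.
Observation 23.8 falls in the class 90 – <100.
L = 90, CF = 0, f = 29, h = 10.
P20 = 90 + ((23.8 − 0)/29)·10 = 90 + 8.2069 = 98.2069.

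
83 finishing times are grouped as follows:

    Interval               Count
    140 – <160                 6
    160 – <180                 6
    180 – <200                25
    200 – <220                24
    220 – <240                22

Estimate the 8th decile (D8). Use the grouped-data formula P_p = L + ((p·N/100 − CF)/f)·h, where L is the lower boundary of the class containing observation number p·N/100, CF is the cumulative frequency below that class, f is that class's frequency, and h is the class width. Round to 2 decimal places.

224.91

N = 83; target position k = 80/100 · 83 = 66.4.
Cumulative frequencies: 6, 12, 37, 61, 83.
Observation 66.4 falls in the class 220 – <240.
L = 220, CF = 61, f = 22, h = 20.
P80 = 220 + ((66.4 − 61)/22)·20 = 220 + 4.90909 = 224.909.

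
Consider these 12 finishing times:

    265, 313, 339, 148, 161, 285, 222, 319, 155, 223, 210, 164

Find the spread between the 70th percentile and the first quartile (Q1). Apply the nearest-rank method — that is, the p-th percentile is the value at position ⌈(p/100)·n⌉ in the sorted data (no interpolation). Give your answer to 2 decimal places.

Sorted: 148, 155, 161, 164, 210, 222, 223, 265, 285, 313, 319, 339.
n = 12.
P25: rank ⌈25/100·12⌉ = 3 → 161.
P70: rank ⌈70/100·12⌉ = 9 → 285.
Difference: 285 − 161 = 124.

124.00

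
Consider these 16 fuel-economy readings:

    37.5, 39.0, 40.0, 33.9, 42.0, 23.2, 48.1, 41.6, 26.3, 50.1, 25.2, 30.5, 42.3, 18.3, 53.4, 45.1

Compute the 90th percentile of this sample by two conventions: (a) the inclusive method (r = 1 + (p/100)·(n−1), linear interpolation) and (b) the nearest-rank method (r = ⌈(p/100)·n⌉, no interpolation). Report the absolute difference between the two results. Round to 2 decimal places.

Sorted: 18.3, 23.2, 25.2, 26.3, 30.5, 33.9, 37.5, 39.0, 40.0, 41.6, 42.0, 42.3, 45.1, 48.1, 50.1, 53.4.
n = 16.
(a) r = 14.5; between ranks 14 (48.1) and 15 (50.1): 49.1.
(b) the nearest-rank method: rank 15 → 50.1.
|49.1 − 50.1| = 1.

1.00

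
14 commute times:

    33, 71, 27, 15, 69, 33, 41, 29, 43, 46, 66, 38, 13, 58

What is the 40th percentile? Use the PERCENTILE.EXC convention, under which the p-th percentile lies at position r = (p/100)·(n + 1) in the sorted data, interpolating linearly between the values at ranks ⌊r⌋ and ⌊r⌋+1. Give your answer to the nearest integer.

Sorted: 13, 15, 27, 29, 33, 33, 38, 41, 43, 46, 58, 66, 69, 71.
n = 14.
r = (40/100)·(14 + 1) = 6.
r is an integer, so P40 is the value at rank 6: 33.

33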